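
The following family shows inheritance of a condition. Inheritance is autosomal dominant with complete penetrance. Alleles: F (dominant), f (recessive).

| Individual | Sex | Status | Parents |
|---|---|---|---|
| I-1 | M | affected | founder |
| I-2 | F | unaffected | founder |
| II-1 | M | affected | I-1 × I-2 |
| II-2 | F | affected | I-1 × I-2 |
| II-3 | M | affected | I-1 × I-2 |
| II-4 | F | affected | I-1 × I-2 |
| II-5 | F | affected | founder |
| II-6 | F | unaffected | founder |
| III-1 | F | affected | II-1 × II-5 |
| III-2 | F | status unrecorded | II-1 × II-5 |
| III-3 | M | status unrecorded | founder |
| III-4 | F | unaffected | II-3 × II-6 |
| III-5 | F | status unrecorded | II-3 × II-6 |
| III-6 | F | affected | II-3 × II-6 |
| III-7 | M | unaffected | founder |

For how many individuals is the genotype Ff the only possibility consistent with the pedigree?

5

Obligate heterozygotes: II-1 is affected so carries F and received f from I-2 (ff), so II-1 is Ff; II-2 is affected so carries F and received f from I-2 (ff), so II-2 is Ff; II-3 is affected so carries F and received f from I-2 (ff), so II-3 is Ff; II-4 is affected so carries F and received f from I-2 (ff), so II-4 is Ff; III-6 is affected so carries F and received f from II-6 (ff), so III-6 is Ff.
Every other individual is either homozygous by phenotype or has at least one consistent homozygous assignment, so the count is 5.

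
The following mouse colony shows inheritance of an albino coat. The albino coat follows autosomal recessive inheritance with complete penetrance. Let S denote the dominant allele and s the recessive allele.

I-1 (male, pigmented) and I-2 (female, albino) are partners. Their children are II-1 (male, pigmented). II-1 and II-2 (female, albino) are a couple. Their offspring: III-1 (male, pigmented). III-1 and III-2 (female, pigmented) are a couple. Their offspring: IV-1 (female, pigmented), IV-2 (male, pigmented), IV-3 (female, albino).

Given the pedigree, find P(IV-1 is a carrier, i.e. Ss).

2/3

III-1 is pigmented so carries S and received s from II-2 (ss), so III-1 is Ss.
III-2 is pigmented so carries S and passed s to IV-3 (ss), so III-2 is Ss.
Their cross gives offspring ratios 1/4 SS : 1/2 Ss : 1/4 ss. Conditioning on IV-1 being pigmented, P(Ss) = 1/2 / 3/4 = 2/3.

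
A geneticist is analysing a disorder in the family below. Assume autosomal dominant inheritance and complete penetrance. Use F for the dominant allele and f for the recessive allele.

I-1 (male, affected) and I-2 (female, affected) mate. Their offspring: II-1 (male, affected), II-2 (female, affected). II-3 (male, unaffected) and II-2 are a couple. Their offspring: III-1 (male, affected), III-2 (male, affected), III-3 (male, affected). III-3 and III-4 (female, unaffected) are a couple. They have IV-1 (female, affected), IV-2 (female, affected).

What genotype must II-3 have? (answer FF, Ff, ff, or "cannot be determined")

II-3 is unaffected, so II-3 is ff.

ff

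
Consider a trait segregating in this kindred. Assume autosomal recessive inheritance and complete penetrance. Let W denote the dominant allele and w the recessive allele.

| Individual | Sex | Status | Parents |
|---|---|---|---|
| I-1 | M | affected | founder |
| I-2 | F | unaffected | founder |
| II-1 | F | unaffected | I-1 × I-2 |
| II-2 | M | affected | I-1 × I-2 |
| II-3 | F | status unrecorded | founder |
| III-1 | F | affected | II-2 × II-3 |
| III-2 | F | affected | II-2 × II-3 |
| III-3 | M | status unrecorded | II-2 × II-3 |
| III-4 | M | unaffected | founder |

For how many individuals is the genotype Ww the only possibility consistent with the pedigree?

Obligate heterozygotes: I-2 is unaffected so carries W and passed w to II-2 (ww), so I-2 is Ww; II-1 is unaffected so carries W and received w from I-1 (ww), so II-1 is Ww.
Every other individual is either homozygous by phenotype or has at least one consistent homozygous assignment, so the count is 2.

2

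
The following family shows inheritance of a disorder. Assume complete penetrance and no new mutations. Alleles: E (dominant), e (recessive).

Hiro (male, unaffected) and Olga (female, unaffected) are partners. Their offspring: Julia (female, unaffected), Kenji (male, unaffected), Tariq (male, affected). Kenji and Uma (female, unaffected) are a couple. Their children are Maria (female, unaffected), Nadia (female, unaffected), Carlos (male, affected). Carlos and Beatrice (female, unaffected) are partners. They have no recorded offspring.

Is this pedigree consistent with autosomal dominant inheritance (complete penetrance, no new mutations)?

No

Under autosomal dominant, Tariq (affected, male) cannot arise from Hiro (unaffected) × Olga (unaffected).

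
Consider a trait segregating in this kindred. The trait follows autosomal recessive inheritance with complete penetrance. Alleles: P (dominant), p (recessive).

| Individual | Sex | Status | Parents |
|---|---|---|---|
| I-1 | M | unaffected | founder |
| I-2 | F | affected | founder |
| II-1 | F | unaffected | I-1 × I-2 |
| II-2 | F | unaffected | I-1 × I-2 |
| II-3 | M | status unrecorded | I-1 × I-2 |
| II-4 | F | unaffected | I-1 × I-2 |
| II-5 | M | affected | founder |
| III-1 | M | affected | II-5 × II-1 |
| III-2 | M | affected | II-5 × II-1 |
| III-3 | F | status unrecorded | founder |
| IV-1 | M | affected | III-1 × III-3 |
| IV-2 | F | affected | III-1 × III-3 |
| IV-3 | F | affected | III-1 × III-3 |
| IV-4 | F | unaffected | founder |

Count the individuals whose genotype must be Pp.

3

Obligate heterozygotes: II-1 is unaffected so carries P and received p from I-2 (pp), so II-1 is Pp; II-2 is unaffected so carries P and received p from I-2 (pp), so II-2 is Pp; II-4 is unaffected so carries P and received p from I-2 (pp), so II-4 is Pp.
Every other individual is either homozygous by phenotype or has at least one consistent homozygous assignment, so the count is 3.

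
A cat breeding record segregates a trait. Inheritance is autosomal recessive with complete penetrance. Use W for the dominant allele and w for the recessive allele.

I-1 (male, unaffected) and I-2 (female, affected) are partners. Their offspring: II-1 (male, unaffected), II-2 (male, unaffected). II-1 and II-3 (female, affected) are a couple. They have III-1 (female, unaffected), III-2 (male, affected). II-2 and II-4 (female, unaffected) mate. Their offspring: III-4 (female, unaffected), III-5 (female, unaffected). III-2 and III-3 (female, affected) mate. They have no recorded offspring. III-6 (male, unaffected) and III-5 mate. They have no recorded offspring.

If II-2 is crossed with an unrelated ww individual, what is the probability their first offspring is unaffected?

II-2 is unaffected so carries W and received w from I-2 (ww), so II-2 is Ww.
The cross gives 1/2 Ww : 1/2 ww, so P(offspring is unaffected) = 1/2.

1/2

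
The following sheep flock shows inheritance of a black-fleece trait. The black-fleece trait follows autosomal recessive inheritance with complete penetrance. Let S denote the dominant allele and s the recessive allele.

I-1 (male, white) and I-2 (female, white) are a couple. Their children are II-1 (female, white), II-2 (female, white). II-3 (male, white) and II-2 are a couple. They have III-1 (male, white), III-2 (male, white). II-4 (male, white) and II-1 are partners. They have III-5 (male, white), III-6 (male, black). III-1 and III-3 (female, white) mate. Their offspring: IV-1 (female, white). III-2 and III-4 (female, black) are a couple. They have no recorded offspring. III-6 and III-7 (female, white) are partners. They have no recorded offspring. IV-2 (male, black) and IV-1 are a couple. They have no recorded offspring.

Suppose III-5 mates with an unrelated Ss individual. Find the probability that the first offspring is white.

II-4 is white so carries S and passed s to III-6 (ss), so II-4 is Ss.
II-1 is white so carries S and passed s to III-6 (ss), so II-1 is Ss.
III-5 is a white offspring of II-4 (Ss) × II-1 (Ss), whose cross gives 1/4 SS : 1/2 Ss : 1/4 ss; conditioning on being white, III-5 is SS with probability 1/3, Ss with probability 2/3.
Summing over parental genotype combinations, P(offspring is white) = 1/3·1 + 2/3·3/4 = 5/6.

5/6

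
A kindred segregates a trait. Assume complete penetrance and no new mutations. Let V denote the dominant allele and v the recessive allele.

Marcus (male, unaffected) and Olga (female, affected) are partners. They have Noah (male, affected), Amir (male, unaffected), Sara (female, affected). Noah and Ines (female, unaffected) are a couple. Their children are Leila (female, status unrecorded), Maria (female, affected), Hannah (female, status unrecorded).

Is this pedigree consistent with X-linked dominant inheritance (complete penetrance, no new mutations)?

Yes

A consistent assignment under X-linked dominant exists: Marcus X^v Y, Olga X^V X^v, Noah X^V Y, Amir X^v Y, Sara X^V X^v, Ines X^v X^v, Leila X^V X^v, Maria X^V X^v, Hannah X^V X^v.
In this assignment every recorded phenotype matches its genotype and every non-founder's genotype is obtainable from its parents' genotypes, so the pedigree is consistent.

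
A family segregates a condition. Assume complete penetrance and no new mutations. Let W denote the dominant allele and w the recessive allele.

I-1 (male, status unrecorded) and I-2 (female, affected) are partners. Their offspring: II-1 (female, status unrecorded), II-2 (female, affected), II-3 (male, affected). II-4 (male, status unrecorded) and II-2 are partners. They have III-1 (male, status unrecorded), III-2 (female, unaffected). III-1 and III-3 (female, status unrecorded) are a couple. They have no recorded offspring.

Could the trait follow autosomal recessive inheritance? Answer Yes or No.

Yes

A consistent assignment under autosomal recessive exists: I-1 Ww, I-2 ww, II-1 Ww, II-2 ww, II-3 ww, II-4 WW, III-1 Ww, III-2 Ww, III-3 WW.
In this assignment every recorded phenotype matches its genotype and every non-founder's genotype is obtainable from its parents' genotypes, so the pedigree is consistent.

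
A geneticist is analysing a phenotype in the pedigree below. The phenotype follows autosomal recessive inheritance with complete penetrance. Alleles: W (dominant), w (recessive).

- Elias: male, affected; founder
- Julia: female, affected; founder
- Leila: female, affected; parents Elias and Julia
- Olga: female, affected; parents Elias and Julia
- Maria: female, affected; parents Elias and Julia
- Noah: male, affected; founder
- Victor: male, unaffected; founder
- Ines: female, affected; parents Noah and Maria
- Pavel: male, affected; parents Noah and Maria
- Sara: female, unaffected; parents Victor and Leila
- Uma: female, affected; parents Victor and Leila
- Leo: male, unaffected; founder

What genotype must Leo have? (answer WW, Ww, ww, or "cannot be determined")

cannot be determined

Leo's phenotype allows WW or Ww, and no parent or child forces a single allele at both positions; consistent genotype assignments exist with Leo as WW or Ww.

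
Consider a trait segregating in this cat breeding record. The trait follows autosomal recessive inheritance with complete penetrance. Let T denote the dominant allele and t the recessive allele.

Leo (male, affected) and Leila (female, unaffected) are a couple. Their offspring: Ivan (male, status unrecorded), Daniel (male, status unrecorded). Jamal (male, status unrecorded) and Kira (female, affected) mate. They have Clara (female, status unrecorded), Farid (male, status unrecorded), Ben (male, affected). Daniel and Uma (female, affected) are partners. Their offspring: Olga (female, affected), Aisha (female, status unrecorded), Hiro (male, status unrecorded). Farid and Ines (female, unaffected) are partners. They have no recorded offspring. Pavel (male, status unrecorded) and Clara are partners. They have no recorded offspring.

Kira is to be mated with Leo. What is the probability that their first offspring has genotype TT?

Kira is affected, so Kira is tt.
Leo is affected, so Leo is tt.
The cross gives 1 tt, so P(offspring has genotype TT) = 0.

0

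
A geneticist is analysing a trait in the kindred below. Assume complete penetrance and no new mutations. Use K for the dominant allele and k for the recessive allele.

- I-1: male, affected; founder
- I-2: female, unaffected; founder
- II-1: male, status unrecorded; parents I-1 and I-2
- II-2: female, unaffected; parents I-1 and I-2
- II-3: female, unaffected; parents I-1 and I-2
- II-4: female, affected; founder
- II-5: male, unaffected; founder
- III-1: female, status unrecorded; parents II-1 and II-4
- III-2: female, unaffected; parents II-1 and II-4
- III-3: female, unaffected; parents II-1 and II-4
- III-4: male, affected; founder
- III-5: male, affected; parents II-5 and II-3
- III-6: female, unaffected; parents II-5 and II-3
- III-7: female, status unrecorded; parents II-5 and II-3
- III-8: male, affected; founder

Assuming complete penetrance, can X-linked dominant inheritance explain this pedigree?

Under X-linked dominant, II-2 (unaffected, female) cannot arise from I-1 (affected) × I-2 (unaffected).

No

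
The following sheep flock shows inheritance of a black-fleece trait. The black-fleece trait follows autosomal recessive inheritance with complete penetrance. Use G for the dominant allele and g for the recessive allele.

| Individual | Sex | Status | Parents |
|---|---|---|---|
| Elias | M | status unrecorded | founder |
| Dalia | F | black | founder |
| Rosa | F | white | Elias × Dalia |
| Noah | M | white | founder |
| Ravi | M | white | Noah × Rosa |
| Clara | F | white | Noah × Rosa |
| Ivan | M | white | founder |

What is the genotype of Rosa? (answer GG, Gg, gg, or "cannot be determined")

Gg

From phenotype alone, Rosa is GG or Gg.
Rosa is white so carries G and received g from Dalia (gg), so Rosa is Gg.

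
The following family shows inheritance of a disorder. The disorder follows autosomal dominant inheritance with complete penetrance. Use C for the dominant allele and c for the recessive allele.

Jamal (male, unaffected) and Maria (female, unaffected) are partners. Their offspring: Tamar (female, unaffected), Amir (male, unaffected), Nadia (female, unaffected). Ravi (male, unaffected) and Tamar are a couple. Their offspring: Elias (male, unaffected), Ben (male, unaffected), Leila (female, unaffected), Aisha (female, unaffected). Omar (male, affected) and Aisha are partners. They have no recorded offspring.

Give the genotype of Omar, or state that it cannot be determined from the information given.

cannot be determined

Omar's phenotype allows CC or Cc, and no parent or child forces a single allele at both positions; consistent genotype assignments exist with Omar as CC or Cc.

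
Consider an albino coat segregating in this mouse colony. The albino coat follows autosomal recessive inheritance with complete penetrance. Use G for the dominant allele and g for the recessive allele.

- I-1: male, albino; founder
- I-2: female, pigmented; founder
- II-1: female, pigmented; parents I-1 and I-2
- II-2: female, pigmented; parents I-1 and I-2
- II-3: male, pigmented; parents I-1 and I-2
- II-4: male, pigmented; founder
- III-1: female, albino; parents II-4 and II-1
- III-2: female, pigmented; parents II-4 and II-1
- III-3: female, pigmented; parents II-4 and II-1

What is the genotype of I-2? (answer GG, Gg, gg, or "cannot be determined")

I-2's phenotype allows GG or Gg, and no parent or child forces a single allele at both positions; consistent genotype assignments exist with I-2 as GG or Gg.

cannot be determined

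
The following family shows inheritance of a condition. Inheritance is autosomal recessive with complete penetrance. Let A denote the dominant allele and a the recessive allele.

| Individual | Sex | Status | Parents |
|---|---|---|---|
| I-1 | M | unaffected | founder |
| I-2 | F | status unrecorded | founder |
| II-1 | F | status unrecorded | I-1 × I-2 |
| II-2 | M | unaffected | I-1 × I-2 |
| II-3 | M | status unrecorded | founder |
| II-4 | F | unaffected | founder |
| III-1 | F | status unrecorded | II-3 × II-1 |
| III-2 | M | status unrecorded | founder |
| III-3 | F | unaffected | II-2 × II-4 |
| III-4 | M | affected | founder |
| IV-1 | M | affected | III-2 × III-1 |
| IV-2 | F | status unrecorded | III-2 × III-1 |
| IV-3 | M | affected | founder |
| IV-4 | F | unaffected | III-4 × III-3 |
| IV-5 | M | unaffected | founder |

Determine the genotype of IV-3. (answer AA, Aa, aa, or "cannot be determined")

aa

IV-3 is affected, so IV-3 is aa.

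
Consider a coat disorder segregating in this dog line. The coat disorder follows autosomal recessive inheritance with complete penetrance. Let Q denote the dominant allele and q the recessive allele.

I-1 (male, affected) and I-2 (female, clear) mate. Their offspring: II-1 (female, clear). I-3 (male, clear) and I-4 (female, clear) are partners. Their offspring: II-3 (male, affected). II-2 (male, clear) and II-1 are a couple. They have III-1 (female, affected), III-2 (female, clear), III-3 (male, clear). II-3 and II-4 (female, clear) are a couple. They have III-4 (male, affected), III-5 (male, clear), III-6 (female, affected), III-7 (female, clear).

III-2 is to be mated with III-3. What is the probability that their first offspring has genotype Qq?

II-2 is clear so carries Q and passed q to III-1 (qq), so II-2 is Qq.
II-1 is clear so carries Q and received q from I-1 (qq), so II-1 is Qq.
III-2 is a clear offspring of II-2 (Qq) × II-1 (Qq), whose cross gives 1/4 QQ : 1/2 Qq : 1/4 qq; conditioning on being clear, III-2 is QQ with probability 1/3, Qq with probability 2/3.
III-3 is a clear offspring of II-2 (Qq) × II-1 (Qq), whose cross gives 1/4 QQ : 1/2 Qq : 1/4 qq; conditioning on being clear, III-3 is QQ with probability 1/3, Qq with probability 2/3.
Summing over parental genotype combinations, P(offspring has genotype Qq) = 2/9·1/2 + 2/9·1/2 + 4/9·1/2 = 4/9.

4/9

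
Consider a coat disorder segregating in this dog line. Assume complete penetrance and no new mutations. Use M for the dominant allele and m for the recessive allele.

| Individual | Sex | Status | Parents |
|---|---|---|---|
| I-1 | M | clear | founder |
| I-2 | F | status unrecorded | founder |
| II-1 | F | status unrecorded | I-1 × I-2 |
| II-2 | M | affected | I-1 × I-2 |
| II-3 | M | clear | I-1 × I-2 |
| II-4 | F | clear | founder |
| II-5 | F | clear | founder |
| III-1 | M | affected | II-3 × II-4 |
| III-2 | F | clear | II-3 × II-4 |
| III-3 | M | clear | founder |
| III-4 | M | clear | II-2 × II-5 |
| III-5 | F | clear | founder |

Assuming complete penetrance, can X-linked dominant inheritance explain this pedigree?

No

Under X-linked dominant, III-1 (affected, male) cannot arise from II-3 (clear) × II-4 (clear).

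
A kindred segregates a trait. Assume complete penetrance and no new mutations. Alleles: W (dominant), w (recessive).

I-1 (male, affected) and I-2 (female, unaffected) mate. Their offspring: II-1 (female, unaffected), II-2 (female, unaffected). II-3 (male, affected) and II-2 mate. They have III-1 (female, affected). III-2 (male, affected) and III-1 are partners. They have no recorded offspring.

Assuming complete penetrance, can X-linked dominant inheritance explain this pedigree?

No

Under X-linked dominant, II-1 (unaffected, female) cannot arise from I-1 (affected) × I-2 (unaffected).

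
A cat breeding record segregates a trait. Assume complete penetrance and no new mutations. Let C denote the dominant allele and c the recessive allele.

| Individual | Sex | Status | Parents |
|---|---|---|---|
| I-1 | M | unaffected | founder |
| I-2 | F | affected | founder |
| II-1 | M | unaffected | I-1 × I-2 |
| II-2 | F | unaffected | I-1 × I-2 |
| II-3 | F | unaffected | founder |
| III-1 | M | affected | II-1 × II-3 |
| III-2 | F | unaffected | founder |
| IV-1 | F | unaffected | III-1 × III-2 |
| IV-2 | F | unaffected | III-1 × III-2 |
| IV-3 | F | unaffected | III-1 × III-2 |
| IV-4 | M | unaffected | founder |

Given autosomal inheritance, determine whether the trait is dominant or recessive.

II-1 and II-3 are both unaffected yet have an affected child III-1. Under dominance, an affected child requires at least one affected parent, so the trait cannot be dominant.

recessive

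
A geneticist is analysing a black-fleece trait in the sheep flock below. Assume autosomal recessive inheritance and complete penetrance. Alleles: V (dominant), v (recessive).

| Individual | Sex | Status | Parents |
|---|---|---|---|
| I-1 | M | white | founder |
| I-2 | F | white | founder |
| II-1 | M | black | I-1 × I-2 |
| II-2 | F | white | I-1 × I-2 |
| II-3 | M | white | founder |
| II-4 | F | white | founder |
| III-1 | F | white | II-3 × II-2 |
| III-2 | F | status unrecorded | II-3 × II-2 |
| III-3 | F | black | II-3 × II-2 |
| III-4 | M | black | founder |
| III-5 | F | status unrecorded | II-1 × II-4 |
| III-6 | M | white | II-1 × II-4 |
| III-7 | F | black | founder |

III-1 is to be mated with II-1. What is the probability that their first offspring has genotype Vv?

II-3 is white so carries V and passed v to III-3 (vv), so II-3 is Vv.
II-2 is white so carries V and passed v to III-3 (vv), so II-2 is Vv.
III-1 is a white offspring of II-3 (Vv) × II-2 (Vv), whose cross gives 1/4 VV : 1/2 Vv : 1/4 vv; conditioning on being white, III-1 is VV with probability 1/3, Vv with probability 2/3.
II-1 is black, so II-1 is vv.
Summing over parental genotype combinations, P(offspring has genotype Vv) = 1/3·1 + 2/3·1/2 = 2/3.

2/3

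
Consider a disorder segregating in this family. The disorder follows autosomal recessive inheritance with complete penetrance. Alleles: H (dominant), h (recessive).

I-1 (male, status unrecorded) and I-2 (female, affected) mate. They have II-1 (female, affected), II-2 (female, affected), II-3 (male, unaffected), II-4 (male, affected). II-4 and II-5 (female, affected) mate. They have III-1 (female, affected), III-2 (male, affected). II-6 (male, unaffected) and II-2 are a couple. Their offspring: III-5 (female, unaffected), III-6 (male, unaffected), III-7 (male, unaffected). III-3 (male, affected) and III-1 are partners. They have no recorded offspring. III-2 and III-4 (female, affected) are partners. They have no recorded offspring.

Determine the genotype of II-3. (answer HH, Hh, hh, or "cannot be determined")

Hh

From phenotype alone, II-3 is HH or Hh.
II-3 is unaffected so carries H and received h from I-2 (hh), so II-3 is Hh.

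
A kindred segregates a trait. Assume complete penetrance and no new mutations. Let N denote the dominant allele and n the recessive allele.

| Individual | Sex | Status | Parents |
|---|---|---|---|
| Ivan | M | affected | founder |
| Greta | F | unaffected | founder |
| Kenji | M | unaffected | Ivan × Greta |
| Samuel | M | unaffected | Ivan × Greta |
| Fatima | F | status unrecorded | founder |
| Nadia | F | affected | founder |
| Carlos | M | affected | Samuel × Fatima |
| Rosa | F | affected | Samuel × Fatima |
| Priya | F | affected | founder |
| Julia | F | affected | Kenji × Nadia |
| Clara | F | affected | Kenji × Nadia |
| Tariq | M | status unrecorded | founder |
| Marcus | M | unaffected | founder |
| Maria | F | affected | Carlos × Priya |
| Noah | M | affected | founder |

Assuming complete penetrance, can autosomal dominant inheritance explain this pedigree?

A consistent assignment under autosomal dominant exists: Ivan Nn, Greta nn, Kenji nn, Samuel nn, Fatima NN, Nadia NN, Carlos Nn, Rosa Nn, Priya NN, Julia Nn, Clara Nn, Tariq NN, Marcus nn, Maria NN, Noah NN.
In this assignment every recorded phenotype matches its genotype and every non-founder's genotype is obtainable from its parents' genotypes, so the pedigree is consistent.

Yes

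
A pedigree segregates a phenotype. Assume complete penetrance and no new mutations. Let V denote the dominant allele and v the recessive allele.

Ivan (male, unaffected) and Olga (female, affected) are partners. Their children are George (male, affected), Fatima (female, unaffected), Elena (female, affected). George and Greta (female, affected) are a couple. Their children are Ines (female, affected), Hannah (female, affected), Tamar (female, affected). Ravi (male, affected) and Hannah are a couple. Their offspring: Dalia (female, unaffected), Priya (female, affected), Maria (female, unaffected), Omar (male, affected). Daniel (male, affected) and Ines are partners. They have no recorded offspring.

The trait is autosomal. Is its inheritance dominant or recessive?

dominant

Ravi and Hannah are both affected yet have an unaffected child Dalia. Under a recessive model two affected parents are homozygous and every child would be affected, so the trait cannot be recessive.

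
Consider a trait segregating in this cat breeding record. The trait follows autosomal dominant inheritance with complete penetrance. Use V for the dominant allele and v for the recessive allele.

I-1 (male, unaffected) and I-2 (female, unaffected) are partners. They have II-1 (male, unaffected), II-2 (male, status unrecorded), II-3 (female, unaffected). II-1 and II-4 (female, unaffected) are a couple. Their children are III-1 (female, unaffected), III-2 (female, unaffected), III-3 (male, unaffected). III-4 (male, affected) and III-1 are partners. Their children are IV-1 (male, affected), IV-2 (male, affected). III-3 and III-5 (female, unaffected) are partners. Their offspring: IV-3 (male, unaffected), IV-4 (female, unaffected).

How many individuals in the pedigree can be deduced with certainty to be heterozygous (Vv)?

2

Obligate heterozygotes: IV-1 is affected so carries V and received v from III-1 (vv), so IV-1 is Vv; IV-2 is affected so carries V and received v from III-1 (vv), so IV-2 is Vv.
Every other individual is either homozygous by phenotype or has at least one consistent homozygous assignment, so the count is 2.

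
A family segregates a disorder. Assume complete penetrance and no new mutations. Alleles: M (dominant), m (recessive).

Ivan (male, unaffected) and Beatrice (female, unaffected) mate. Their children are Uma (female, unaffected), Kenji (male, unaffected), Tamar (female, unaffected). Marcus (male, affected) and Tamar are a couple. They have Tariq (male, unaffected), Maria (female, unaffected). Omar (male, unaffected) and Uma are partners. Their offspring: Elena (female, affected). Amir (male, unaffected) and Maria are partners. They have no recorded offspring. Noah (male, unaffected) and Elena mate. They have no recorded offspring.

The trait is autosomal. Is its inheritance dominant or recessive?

recessive

Omar and Uma are both unaffected yet have an affected child Elena. Under dominance, an affected child requires at least one affected parent, so the trait cannot be dominant.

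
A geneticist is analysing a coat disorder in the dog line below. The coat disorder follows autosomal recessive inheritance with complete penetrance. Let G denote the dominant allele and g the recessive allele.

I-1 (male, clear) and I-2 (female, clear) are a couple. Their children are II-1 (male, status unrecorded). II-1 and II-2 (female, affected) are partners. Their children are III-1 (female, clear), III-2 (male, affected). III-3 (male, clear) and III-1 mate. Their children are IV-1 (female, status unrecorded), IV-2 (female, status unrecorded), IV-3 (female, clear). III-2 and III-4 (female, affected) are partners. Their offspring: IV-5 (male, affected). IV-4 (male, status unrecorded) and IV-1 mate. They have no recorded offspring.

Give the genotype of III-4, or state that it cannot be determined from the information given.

gg

III-4 is affected, so III-4 is gg.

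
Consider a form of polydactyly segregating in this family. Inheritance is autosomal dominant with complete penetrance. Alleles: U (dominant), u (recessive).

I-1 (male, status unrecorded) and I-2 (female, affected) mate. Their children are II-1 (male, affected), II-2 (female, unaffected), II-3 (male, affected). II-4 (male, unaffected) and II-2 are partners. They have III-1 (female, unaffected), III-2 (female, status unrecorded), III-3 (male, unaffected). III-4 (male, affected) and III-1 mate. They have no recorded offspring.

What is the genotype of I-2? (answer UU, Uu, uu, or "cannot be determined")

From phenotype alone, I-2 is UU or Uu.
I-2 is affected so carries U and passed u to II-2 (uu), so I-2 is Uu.

Uu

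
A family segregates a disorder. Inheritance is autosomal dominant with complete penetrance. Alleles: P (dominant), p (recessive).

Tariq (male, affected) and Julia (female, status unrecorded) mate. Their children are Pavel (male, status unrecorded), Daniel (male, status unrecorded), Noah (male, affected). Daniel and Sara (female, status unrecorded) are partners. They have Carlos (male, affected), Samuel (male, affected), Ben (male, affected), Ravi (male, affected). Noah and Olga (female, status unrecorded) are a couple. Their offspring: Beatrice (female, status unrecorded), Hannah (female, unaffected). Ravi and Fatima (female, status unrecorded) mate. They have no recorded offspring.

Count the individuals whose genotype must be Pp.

Obligate heterozygotes: Noah is affected so carries P and passed p to Hannah (pp), so Noah is Pp.
Every other individual is either homozygous by phenotype or has at least one consistent homozygous assignment, so the count is 1.

1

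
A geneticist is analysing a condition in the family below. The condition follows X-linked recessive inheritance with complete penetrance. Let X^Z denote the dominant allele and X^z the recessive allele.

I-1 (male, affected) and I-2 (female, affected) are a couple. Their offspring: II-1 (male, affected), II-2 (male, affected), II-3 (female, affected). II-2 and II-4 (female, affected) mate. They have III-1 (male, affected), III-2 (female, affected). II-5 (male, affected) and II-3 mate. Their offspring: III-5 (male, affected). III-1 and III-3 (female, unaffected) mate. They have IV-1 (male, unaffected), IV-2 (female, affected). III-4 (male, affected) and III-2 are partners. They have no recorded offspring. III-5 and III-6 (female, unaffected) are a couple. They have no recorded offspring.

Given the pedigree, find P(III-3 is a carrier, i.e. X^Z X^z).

III-3 is unaffected so carries Z and passed z to IV-2 (X^z X^z), so III-3 is X^Z X^z, giving P(X^Z X^z) = 1.

1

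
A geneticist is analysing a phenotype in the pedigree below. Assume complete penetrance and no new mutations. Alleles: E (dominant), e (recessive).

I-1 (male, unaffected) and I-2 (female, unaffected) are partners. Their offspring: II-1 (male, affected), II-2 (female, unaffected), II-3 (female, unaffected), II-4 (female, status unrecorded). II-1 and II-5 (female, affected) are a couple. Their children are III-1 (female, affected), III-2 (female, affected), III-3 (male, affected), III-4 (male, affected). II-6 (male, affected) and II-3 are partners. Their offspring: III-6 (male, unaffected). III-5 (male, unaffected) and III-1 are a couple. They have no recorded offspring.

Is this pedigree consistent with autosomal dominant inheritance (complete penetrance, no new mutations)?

No

Under autosomal dominant, II-1 (affected, male) cannot arise from I-1 (unaffected) × I-2 (unaffected).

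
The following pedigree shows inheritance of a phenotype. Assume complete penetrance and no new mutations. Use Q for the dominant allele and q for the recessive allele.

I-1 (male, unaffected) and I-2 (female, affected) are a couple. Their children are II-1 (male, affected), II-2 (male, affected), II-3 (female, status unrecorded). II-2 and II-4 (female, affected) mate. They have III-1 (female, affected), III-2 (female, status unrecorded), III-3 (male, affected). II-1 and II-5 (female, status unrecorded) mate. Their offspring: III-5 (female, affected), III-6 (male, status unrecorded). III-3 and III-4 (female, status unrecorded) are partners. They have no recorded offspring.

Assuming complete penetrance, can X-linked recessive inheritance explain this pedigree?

Yes

A consistent assignment under X-linked recessive exists: I-1 X^Q Y, I-2 X^q X^q, II-1 X^q Y, II-2 X^q Y, II-3 X^Q X^q, II-4 X^q X^q, II-5 X^Q X^q, III-1 X^q X^q, III-2 X^q X^q, III-3 X^q Y, III-4 X^Q X^Q, III-5 X^q X^q, III-6 X^Q Y.
In this assignment every recorded phenotype matches its genotype and every non-founder's genotype is obtainable from its parents' genotypes, so the pedigree is consistent.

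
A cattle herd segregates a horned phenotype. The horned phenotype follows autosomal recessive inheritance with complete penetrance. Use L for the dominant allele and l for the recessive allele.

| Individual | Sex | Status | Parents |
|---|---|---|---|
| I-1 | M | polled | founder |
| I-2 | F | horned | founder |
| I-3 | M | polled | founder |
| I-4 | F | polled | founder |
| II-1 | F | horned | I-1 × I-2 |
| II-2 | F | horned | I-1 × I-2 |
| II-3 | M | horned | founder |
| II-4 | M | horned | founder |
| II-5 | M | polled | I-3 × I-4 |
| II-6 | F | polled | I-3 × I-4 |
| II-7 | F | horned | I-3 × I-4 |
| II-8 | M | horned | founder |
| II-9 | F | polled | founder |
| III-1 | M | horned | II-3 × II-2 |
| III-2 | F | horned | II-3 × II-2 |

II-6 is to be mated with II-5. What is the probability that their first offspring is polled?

8/9

I-3 is polled so carries L and passed l to II-7 (ll), so I-3 is Ll.
I-4 is polled so carries L and passed l to II-7 (ll), so I-4 is Ll.
II-6 is a polled offspring of I-3 (Ll) × I-4 (Ll), whose cross gives 1/4 LL : 1/2 Ll : 1/4 ll; conditioning on being polled, II-6 is LL with probability 1/3, Ll with probability 2/3.
II-5 is a polled offspring of I-3 (Ll) × I-4 (Ll), whose cross gives 1/4 LL : 1/2 Ll : 1/4 ll; conditioning on being polled, II-5 is LL with probability 1/3, Ll with probability 2/3.
Summing over parental genotype combinations, P(offspring is polled) = 1/9·1 + 2/9·1 + 2/9·1 + 4/9·3/4 = 8/9.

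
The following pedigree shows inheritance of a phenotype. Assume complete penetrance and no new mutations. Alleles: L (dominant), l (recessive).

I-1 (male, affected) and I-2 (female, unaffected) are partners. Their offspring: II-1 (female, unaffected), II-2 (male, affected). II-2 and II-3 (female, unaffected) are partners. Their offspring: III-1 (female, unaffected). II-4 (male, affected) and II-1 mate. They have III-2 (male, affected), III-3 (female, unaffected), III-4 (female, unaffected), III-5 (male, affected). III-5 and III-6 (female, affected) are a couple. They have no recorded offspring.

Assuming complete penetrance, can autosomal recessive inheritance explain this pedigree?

Yes

A consistent assignment under autosomal recessive exists: I-1 ll, I-2 Ll, II-1 Ll, II-2 ll, II-3 LL, II-4 ll, III-1 Ll, III-2 ll, III-3 Ll, III-4 Ll, III-5 ll, III-6 ll.
In this assignment every recorded phenotype matches its genotype and every non-founder's genotype is obtainable from its parents' genotypes, so the pedigree is consistent.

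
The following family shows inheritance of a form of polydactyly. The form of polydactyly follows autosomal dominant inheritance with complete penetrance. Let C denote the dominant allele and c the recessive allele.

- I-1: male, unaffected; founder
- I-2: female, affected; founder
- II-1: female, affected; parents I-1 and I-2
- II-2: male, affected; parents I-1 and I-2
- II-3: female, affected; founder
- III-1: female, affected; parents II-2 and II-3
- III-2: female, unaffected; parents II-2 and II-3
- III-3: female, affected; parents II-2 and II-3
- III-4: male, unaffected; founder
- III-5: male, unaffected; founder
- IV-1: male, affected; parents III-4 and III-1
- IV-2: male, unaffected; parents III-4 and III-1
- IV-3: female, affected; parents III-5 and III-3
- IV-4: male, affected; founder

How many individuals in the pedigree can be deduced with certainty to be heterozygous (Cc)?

6

Obligate heterozygotes: II-1 is affected so carries C and received c from I-1 (cc), so II-1 is Cc; II-2 is affected so carries C and received c from I-1 (cc), so II-2 is Cc; II-3 is affected so carries C and passed c to III-2 (cc), so II-3 is Cc; III-1 is affected so carries C and passed c to IV-2 (cc), so III-1 is Cc; IV-1 is affected so carries C and received c from III-4 (cc), so IV-1 is Cc; IV-3 is affected so carries C and received c from III-5 (cc), so IV-3 is Cc.
Every other individual is either homozygous by phenotype or has at least one consistent homozygous assignment, so the count is 6.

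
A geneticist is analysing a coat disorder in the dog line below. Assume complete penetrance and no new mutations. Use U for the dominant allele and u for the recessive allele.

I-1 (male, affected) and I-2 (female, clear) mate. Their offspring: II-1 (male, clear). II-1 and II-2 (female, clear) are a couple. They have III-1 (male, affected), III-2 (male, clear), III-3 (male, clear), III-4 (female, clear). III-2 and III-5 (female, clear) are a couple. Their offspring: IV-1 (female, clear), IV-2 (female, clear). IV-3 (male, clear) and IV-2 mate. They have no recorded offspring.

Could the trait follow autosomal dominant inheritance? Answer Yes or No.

No

Under autosomal dominant, III-1 (affected, male) cannot arise from II-1 (clear) × II-2 (clear).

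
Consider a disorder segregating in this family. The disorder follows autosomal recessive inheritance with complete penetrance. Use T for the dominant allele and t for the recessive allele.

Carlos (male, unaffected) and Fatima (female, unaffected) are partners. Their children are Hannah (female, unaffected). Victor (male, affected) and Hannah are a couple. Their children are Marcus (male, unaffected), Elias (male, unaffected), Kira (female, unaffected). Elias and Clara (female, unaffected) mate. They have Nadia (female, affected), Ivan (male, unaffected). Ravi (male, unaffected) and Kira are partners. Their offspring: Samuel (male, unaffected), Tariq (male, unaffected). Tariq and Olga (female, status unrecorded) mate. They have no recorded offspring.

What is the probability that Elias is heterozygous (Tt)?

1

Elias is unaffected so carries T and received t from Victor (tt), so Elias is Tt, giving P(Tt) = 1.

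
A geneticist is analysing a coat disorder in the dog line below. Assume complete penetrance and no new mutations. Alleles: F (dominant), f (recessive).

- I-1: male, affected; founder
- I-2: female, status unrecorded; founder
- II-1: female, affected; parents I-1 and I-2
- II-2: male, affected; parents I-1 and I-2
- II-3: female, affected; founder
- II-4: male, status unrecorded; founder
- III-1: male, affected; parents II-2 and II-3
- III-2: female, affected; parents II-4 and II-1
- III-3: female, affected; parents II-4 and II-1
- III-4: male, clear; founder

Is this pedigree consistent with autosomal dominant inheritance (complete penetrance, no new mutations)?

A consistent assignment under autosomal dominant exists: I-1 FF, I-2 FF, II-1 FF, II-2 FF, II-3 FF, II-4 FF, III-1 FF, III-2 FF, III-3 FF, III-4 ff.
In this assignment every recorded phenotype matches its genotype and every non-founder's genotype is obtainable from its parents' genotypes, so the pedigree is consistent.

Yes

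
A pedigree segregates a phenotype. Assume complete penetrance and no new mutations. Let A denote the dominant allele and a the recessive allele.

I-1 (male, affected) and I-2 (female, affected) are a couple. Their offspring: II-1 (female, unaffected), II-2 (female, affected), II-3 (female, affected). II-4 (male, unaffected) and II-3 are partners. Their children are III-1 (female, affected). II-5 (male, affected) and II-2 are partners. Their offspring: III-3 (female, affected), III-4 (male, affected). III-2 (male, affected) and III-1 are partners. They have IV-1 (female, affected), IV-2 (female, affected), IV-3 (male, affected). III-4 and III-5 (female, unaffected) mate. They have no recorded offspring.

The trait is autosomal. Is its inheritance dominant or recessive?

I-1 and I-2 are both affected yet have an unaffected child II-1. Under a recessive model two affected parents are homozygous and every child would be affected, so the trait cannot be recessive.

dominant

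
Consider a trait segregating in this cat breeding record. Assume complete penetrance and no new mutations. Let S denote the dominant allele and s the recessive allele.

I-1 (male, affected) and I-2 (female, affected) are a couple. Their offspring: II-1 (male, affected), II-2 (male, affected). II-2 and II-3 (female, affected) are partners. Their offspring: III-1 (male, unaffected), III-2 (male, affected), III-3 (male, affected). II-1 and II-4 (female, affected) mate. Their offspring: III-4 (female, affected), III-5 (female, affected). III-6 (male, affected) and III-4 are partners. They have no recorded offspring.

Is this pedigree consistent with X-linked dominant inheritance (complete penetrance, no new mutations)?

A consistent assignment under X-linked dominant exists: I-1 X^S Y, I-2 X^S X^S, II-1 X^S Y, II-2 X^S Y, II-3 X^S X^s, II-4 X^S X^S, III-1 X^s Y, III-2 X^S Y, III-3 X^S Y, III-4 X^S X^S, III-5 X^S X^S, III-6 X^S Y.
In this assignment every recorded phenotype matches its genotype and every non-founder's genotype is obtainable from its parents' genotypes, so the pedigree is consistent.

Yes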